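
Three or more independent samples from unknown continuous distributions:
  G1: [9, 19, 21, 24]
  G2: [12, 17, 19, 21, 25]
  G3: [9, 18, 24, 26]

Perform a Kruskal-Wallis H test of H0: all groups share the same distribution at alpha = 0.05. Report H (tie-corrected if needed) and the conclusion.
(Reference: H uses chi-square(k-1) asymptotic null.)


Step 1: Combine all N = 13 observations and assign midranks.
sorted (value, group, rank): (9,G1,1.5), (9,G3,1.5), (12,G2,3), (17,G2,4), (18,G3,5), (19,G1,6.5), (19,G2,6.5), (21,G1,8.5), (21,G2,8.5), (24,G1,10.5), (24,G3,10.5), (25,G2,12), (26,G3,13)
Step 2: Sum ranks within each group.
R_1 = 27 (n_1 = 4)
R_2 = 34 (n_2 = 5)
R_3 = 30 (n_3 = 4)
Step 3: H = 12/(N(N+1)) * sum(R_i^2/n_i) - 3(N+1)
     = 12/(13*14) * (27^2/4 + 34^2/5 + 30^2/4) - 3*14
     = 0.065934 * 638.45 - 42
     = 0.095604.
Step 4: Ties present; correction factor C = 1 - 24/(13^3 - 13) = 0.989011. Corrected H = 0.095604 / 0.989011 = 0.096667.
Step 5: Under H0, H ~ chi^2(2); p-value = 0.952816.
Step 6: alpha = 0.05. fail to reject H0.

H = 0.0967, df = 2, p = 0.952816, fail to reject H0.


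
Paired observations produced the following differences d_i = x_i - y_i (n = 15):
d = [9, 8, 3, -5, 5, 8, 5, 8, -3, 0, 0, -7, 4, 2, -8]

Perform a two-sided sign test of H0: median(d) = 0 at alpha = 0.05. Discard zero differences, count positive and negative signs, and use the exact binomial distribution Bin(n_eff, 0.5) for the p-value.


Step 1: Discard zero differences. Original n = 15; n_eff = number of nonzero differences = 13.
Nonzero differences (with sign): +9, +8, +3, -5, +5, +8, +5, +8, -3, -7, +4, +2, -8
Step 2: Count signs: positive = 9, negative = 4.
Step 3: Under H0: P(positive) = 0.5, so the number of positives S ~ Bin(13, 0.5).
Step 4: Two-sided exact p-value = sum of Bin(13,0.5) probabilities at or below the observed probability = 0.266846.
Step 5: alpha = 0.05. fail to reject H0.

n_eff = 13, pos = 9, neg = 4, p = 0.266846, fail to reject H0.


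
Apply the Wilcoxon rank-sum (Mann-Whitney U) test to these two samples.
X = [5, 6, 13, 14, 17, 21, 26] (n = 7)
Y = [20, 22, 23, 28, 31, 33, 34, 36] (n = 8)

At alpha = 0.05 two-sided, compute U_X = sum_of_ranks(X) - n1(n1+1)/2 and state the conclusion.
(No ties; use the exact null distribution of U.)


Step 1: Combine and sort all 15 observations; assign midranks.
sorted (value, group): (5,X), (6,X), (13,X), (14,X), (17,X), (20,Y), (21,X), (22,Y), (23,Y), (26,X), (28,Y), (31,Y), (33,Y), (34,Y), (36,Y)
ranks: 5->1, 6->2, 13->3, 14->4, 17->5, 20->6, 21->7, 22->8, 23->9, 26->10, 28->11, 31->12, 33->13, 34->14, 36->15
Step 2: Rank sum for X: R1 = 1 + 2 + 3 + 4 + 5 + 7 + 10 = 32.
Step 3: U_X = R1 - n1(n1+1)/2 = 32 - 7*8/2 = 32 - 28 = 4.
       U_Y = n1*n2 - U_X = 56 - 4 = 52.
Step 4: No ties, so the exact null distribution of U (based on enumerating the C(15,7) = 6435 equally likely rank assignments) gives the two-sided p-value.
Step 5: p-value = 0.003730; compare to alpha = 0.05. reject H0.

U_X = 4, p = 0.003730, reject H0 at alpha = 0.05.


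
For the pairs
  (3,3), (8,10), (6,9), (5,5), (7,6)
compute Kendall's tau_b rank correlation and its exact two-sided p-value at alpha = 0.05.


Step 1: Enumerate the 10 unordered pairs (i,j) with i<j and classify each by sign(x_j-x_i) * sign(y_j-y_i).
  (1,2):dx=+5,dy=+7->C; (1,3):dx=+3,dy=+6->C; (1,4):dx=+2,dy=+2->C; (1,5):dx=+4,dy=+3->C
  (2,3):dx=-2,dy=-1->C; (2,4):dx=-3,dy=-5->C; (2,5):dx=-1,dy=-4->C; (3,4):dx=-1,dy=-4->C
  (3,5):dx=+1,dy=-3->D; (4,5):dx=+2,dy=+1->C
Step 2: C = 9, D = 1, total pairs = 10.
Step 3: tau = (C - D)/(n(n-1)/2) = (9 - 1)/10 = 0.800000.
Step 4: Exact two-sided p-value (enumerate n! = 120 permutations of y under H0): p = 0.083333.
Step 5: alpha = 0.05. fail to reject H0.

tau_b = 0.8000 (C=9, D=1), p = 0.083333, fail to reject H0.


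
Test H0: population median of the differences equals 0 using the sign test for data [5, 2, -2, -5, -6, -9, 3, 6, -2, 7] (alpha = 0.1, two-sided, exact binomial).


Step 1: Discard zero differences. Original n = 10; n_eff = number of nonzero differences = 10.
Nonzero differences (with sign): +5, +2, -2, -5, -6, -9, +3, +6, -2, +7
Step 2: Count signs: positive = 5, negative = 5.
Step 3: Under H0: P(positive) = 0.5, so the number of positives S ~ Bin(10, 0.5).
Step 4: Two-sided exact p-value = sum of Bin(10,0.5) probabilities at or below the observed probability = 1.000000.
Step 5: alpha = 0.1. fail to reject H0.

n_eff = 10, pos = 5, neg = 5, p = 1.000000, fail to reject H0.


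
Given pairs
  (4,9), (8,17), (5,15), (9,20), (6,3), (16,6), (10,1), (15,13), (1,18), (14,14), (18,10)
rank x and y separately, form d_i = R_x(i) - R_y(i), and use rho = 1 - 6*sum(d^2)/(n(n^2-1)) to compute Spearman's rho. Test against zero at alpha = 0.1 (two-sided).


Step 1: Rank x and y separately (midranks; no ties here).
rank(x): 4->2, 8->5, 5->3, 9->6, 6->4, 16->10, 10->7, 15->9, 1->1, 14->8, 18->11
rank(y): 9->4, 17->9, 15->8, 20->11, 3->2, 6->3, 1->1, 13->6, 18->10, 14->7, 10->5
Step 2: d_i = R_x(i) - R_y(i); compute d_i^2.
  (2-4)^2=4, (5-9)^2=16, (3-8)^2=25, (6-11)^2=25, (4-2)^2=4, (10-3)^2=49, (7-1)^2=36, (9-6)^2=9, (1-10)^2=81, (8-7)^2=1, (11-5)^2=36
sum(d^2) = 286.
Step 3: rho = 1 - 6*286 / (11*(11^2 - 1)) = 1 - 1716/1320 = -0.300000.
Step 4: Under H0, t = rho * sqrt((n-2)/(1-rho^2)) = -0.9435 ~ t(9).
Step 5: Two-sided p-value from the t-distribution with 9 df = 0.370083.
Step 6: alpha = 0.1. fail to reject H0.

rho = -0.3000, p = 0.370083, fail to reject H0 at alpha = 0.1.


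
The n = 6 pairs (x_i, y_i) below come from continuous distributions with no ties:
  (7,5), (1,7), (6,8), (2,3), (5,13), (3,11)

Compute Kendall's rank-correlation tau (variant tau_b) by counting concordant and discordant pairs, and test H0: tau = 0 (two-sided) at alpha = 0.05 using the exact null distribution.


Step 1: Enumerate the 15 unordered pairs (i,j) with i<j and classify each by sign(x_j-x_i) * sign(y_j-y_i).
  (1,2):dx=-6,dy=+2->D; (1,3):dx=-1,dy=+3->D; (1,4):dx=-5,dy=-2->C; (1,5):dx=-2,dy=+8->D
  (1,6):dx=-4,dy=+6->D; (2,3):dx=+5,dy=+1->C; (2,4):dx=+1,dy=-4->D; (2,5):dx=+4,dy=+6->C
  (2,6):dx=+2,dy=+4->C; (3,4):dx=-4,dy=-5->C; (3,5):dx=-1,dy=+5->D; (3,6):dx=-3,dy=+3->D
  (4,5):dx=+3,dy=+10->C; (4,6):dx=+1,dy=+8->C; (5,6):dx=-2,dy=-2->C
Step 2: C = 8, D = 7, total pairs = 15.
Step 3: tau = (C - D)/(n(n-1)/2) = (8 - 7)/15 = 0.066667.
Step 4: Exact two-sided p-value (enumerate n! = 720 permutations of y under H0): p = 1.000000.
Step 5: alpha = 0.05. fail to reject H0.

tau_b = 0.0667 (C=8, D=7), p = 1.000000, fail to reject H0.


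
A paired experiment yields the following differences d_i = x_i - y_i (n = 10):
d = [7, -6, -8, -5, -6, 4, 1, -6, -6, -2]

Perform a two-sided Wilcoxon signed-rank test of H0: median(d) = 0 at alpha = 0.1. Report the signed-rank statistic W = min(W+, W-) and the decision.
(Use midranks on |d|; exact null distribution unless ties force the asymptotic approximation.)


Step 1: Drop any zero differences (none here) and take |d_i|.
|d| = [7, 6, 8, 5, 6, 4, 1, 6, 6, 2]
Step 2: Midrank |d_i| (ties get averaged ranks).
ranks: |7|->9, |6|->6.5, |8|->10, |5|->4, |6|->6.5, |4|->3, |1|->1, |6|->6.5, |6|->6.5, |2|->2
Step 3: Attach original signs; sum ranks with positive sign and with negative sign.
W+ = 9 + 3 + 1 = 13
W- = 6.5 + 10 + 4 + 6.5 + 6.5 + 6.5 + 2 = 42
(Check: W+ + W- = 55 should equal n(n+1)/2 = 55.)
Step 4: Test statistic W = min(W+, W-) = 13.
Step 5: Ties in |d|, so use the tie-corrected normal approximation.
        E[W] = n(n+1)/4 = 10*11/4 = 27.5.
        Tie groups: |d|=6 (t=4); sum(t^3 - t) = 60.
        Var[W] = n(n+1)(2n+1)/24 - sum(t^3-t)/48 = 2310/24 - 60/48 = 95.
        z = (W - E[W]) / sqrt(Var[W]) = (13 - 27.5) / 9.7468 = -1.4877.
        Two-sided p = 2*Phi(z) = 0.136838.
Step 6: alpha = 0.1. fail to reject H0.

W+ = 13, W- = 42, W = min = 13, p = 0.136838, fail to reject H0.


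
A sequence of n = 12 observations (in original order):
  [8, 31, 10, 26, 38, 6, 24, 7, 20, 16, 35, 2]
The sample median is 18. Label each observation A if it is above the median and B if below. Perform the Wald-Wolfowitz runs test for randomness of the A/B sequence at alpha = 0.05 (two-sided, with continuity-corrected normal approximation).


Step 1: Compute median = 18; label A = above, B = below.
Labels in order: BABAABABABAB  (n_A = 6, n_B = 6)
Step 2: Count runs R = 11.
Step 3: Under H0 (random ordering), E[R] = 2*n_A*n_B/(n_A+n_B) + 1 = 2*6*6/12 + 1 = 7.0000.
        Var[R] = 2*n_A*n_B*(2*n_A*n_B - n_A - n_B) / ((n_A+n_B)^2 * (n_A+n_B-1)) = 4320/1584 = 2.7273.
        SD[R] = 1.6514.
Step 4: Continuity-corrected z = (R - 0.5 - E[R]) / SD[R] = (11 - 0.5 - 7.0000) / 1.6514 = 2.1194.
Step 5: Two-sided p-value via normal approximation = 2*(1 - Phi(|z|)) = 0.034060.
Step 6: alpha = 0.05. reject H0.

R = 11, z = 2.1194, p = 0.034060, reject H0.


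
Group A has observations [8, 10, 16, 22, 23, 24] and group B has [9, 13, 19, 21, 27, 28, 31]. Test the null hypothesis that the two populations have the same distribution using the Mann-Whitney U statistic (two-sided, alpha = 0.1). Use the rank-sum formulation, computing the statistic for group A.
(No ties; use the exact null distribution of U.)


Step 1: Combine and sort all 13 observations; assign midranks.
sorted (value, group): (8,X), (9,Y), (10,X), (13,Y), (16,X), (19,Y), (21,Y), (22,X), (23,X), (24,X), (27,Y), (28,Y), (31,Y)
ranks: 8->1, 9->2, 10->3, 13->4, 16->5, 19->6, 21->7, 22->8, 23->9, 24->10, 27->11, 28->12, 31->13
Step 2: Rank sum for X: R1 = 1 + 3 + 5 + 8 + 9 + 10 = 36.
Step 3: U_X = R1 - n1(n1+1)/2 = 36 - 6*7/2 = 36 - 21 = 15.
       U_Y = n1*n2 - U_X = 42 - 15 = 27.
Step 4: No ties, so the exact null distribution of U (based on enumerating the C(13,6) = 1716 equally likely rank assignments) gives the two-sided p-value.
Step 5: p-value = 0.445221; compare to alpha = 0.1. fail to reject H0.

U_X = 15, p = 0.445221, fail to reject H0 at alpha = 0.1.


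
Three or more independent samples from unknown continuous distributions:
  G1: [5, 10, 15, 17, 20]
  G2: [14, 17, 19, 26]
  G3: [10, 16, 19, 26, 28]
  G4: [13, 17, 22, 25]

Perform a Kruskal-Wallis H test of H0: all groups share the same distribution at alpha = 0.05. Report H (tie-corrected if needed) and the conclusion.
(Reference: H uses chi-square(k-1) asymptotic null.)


Step 1: Combine all N = 18 observations and assign midranks.
sorted (value, group, rank): (5,G1,1), (10,G1,2.5), (10,G3,2.5), (13,G4,4), (14,G2,5), (15,G1,6), (16,G3,7), (17,G1,9), (17,G2,9), (17,G4,9), (19,G2,11.5), (19,G3,11.5), (20,G1,13), (22,G4,14), (25,G4,15), (26,G2,16.5), (26,G3,16.5), (28,G3,18)
Step 2: Sum ranks within each group.
R_1 = 31.5 (n_1 = 5)
R_2 = 42 (n_2 = 4)
R_3 = 55.5 (n_3 = 5)
R_4 = 42 (n_4 = 4)
Step 3: H = 12/(N(N+1)) * sum(R_i^2/n_i) - 3(N+1)
     = 12/(18*19) * (31.5^2/5 + 42^2/4 + 55.5^2/5 + 42^2/4) - 3*19
     = 0.035088 * 1696.5 - 57
     = 2.526316.
Step 4: Ties present; correction factor C = 1 - 42/(18^3 - 18) = 0.992776. Corrected H = 2.526316 / 0.992776 = 2.544699.
Step 5: Under H0, H ~ chi^2(3); p-value = 0.467267.
Step 6: alpha = 0.05. fail to reject H0.

H = 2.5447, df = 3, p = 0.467267, fail to reject H0.


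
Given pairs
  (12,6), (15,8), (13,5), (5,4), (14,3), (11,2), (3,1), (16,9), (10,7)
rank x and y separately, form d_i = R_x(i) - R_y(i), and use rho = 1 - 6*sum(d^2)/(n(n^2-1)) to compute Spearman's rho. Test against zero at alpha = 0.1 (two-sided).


Step 1: Rank x and y separately (midranks; no ties here).
rank(x): 12->5, 15->8, 13->6, 5->2, 14->7, 11->4, 3->1, 16->9, 10->3
rank(y): 6->6, 8->8, 5->5, 4->4, 3->3, 2->2, 1->1, 9->9, 7->7
Step 2: d_i = R_x(i) - R_y(i); compute d_i^2.
  (5-6)^2=1, (8-8)^2=0, (6-5)^2=1, (2-4)^2=4, (7-3)^2=16, (4-2)^2=4, (1-1)^2=0, (9-9)^2=0, (3-7)^2=16
sum(d^2) = 42.
Step 3: rho = 1 - 6*42 / (9*(9^2 - 1)) = 1 - 252/720 = 0.650000.
Step 4: Under H0, t = rho * sqrt((n-2)/(1-rho^2)) = 2.2630 ~ t(7).
Step 5: Two-sided p-value from the t-distribution with 7 df = 0.058073.
Step 6: alpha = 0.1. reject H0.

rho = 0.6500, p = 0.058073, reject H0 at alpha = 0.1.


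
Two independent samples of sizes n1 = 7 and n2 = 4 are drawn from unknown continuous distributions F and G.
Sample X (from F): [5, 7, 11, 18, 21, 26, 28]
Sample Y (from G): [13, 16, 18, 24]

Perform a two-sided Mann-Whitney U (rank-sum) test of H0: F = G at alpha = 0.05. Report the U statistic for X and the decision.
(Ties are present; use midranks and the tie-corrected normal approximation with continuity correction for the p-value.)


Step 1: Combine and sort all 11 observations; assign midranks.
sorted (value, group): (5,X), (7,X), (11,X), (13,Y), (16,Y), (18,X), (18,Y), (21,X), (24,Y), (26,X), (28,X)
ranks: 5->1, 7->2, 11->3, 13->4, 16->5, 18->6.5, 18->6.5, 21->8, 24->9, 26->10, 28->11
Step 2: Rank sum for X: R1 = 1 + 2 + 3 + 6.5 + 8 + 10 + 11 = 41.5.
Step 3: U_X = R1 - n1(n1+1)/2 = 41.5 - 7*8/2 = 41.5 - 28 = 13.5.
       U_Y = n1*n2 - U_X = 28 - 13.5 = 14.5.
Step 4: Ties are present, so use the tie-corrected normal approximation (with continuity correction) for the p-value.
Step 5: p-value = 1.000000; compare to alpha = 0.05. fail to reject H0.

U_X = 13.5, p = 1.000000, fail to reject H0 at alpha = 0.05.


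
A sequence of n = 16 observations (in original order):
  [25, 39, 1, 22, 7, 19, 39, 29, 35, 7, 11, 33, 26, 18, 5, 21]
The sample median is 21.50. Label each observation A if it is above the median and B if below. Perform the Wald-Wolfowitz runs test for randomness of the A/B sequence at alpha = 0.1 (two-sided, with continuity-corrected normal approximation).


Step 1: Compute median = 21.50; label A = above, B = below.
Labels in order: AABABBAAABBAABBB  (n_A = 8, n_B = 8)
Step 2: Count runs R = 8.
Step 3: Under H0 (random ordering), E[R] = 2*n_A*n_B/(n_A+n_B) + 1 = 2*8*8/16 + 1 = 9.0000.
        Var[R] = 2*n_A*n_B*(2*n_A*n_B - n_A - n_B) / ((n_A+n_B)^2 * (n_A+n_B-1)) = 14336/3840 = 3.7333.
        SD[R] = 1.9322.
Step 4: Continuity-corrected z = (R + 0.5 - E[R]) / SD[R] = (8 + 0.5 - 9.0000) / 1.9322 = -0.2588.
Step 5: Two-sided p-value via normal approximation = 2*(1 - Phi(|z|)) = 0.795809.
Step 6: alpha = 0.1. fail to reject H0.

R = 8, z = -0.2588, p = 0.795809, fail to reject H0.


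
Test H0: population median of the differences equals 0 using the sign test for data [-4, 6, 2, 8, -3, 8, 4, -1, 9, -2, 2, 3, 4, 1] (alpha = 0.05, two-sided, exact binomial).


Step 1: Discard zero differences. Original n = 14; n_eff = number of nonzero differences = 14.
Nonzero differences (with sign): -4, +6, +2, +8, -3, +8, +4, -1, +9, -2, +2, +3, +4, +1
Step 2: Count signs: positive = 10, negative = 4.
Step 3: Under H0: P(positive) = 0.5, so the number of positives S ~ Bin(14, 0.5).
Step 4: Two-sided exact p-value = sum of Bin(14,0.5) probabilities at or below the observed probability = 0.179565.
Step 5: alpha = 0.05. fail to reject H0.

n_eff = 14, pos = 10, neg = 4, p = 0.179565, fail to reject H0.


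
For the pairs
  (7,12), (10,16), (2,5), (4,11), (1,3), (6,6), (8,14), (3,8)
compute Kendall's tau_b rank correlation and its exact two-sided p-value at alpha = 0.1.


Step 1: Enumerate the 28 unordered pairs (i,j) with i<j and classify each by sign(x_j-x_i) * sign(y_j-y_i).
  (1,2):dx=+3,dy=+4->C; (1,3):dx=-5,dy=-7->C; (1,4):dx=-3,dy=-1->C; (1,5):dx=-6,dy=-9->C
  (1,6):dx=-1,dy=-6->C; (1,7):dx=+1,dy=+2->C; (1,8):dx=-4,dy=-4->C; (2,3):dx=-8,dy=-11->C
  (2,4):dx=-6,dy=-5->C; (2,5):dx=-9,dy=-13->C; (2,6):dx=-4,dy=-10->C; (2,7):dx=-2,dy=-2->C
  (2,8):dx=-7,dy=-8->C; (3,4):dx=+2,dy=+6->C; (3,5):dx=-1,dy=-2->C; (3,6):dx=+4,dy=+1->C
  (3,7):dx=+6,dy=+9->C; (3,8):dx=+1,dy=+3->C; (4,5):dx=-3,dy=-8->C; (4,6):dx=+2,dy=-5->D
  (4,7):dx=+4,dy=+3->C; (4,8):dx=-1,dy=-3->C; (5,6):dx=+5,dy=+3->C; (5,7):dx=+7,dy=+11->C
  (5,8):dx=+2,dy=+5->C; (6,7):dx=+2,dy=+8->C; (6,8):dx=-3,dy=+2->D; (7,8):dx=-5,dy=-6->C
Step 2: C = 26, D = 2, total pairs = 28.
Step 3: tau = (C - D)/(n(n-1)/2) = (26 - 2)/28 = 0.857143.
Step 4: Exact two-sided p-value (enumerate n! = 40320 permutations of y under H0): p = 0.001736.
Step 5: alpha = 0.1. reject H0.

tau_b = 0.8571 (C=26, D=2), p = 0.001736, reject H0.


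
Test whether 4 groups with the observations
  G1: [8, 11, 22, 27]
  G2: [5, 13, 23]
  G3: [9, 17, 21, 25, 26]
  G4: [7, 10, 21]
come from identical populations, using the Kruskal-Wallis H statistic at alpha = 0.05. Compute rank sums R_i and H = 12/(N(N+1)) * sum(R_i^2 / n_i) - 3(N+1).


Step 1: Combine all N = 15 observations and assign midranks.
sorted (value, group, rank): (5,G2,1), (7,G4,2), (8,G1,3), (9,G3,4), (10,G4,5), (11,G1,6), (13,G2,7), (17,G3,8), (21,G3,9.5), (21,G4,9.5), (22,G1,11), (23,G2,12), (25,G3,13), (26,G3,14), (27,G1,15)
Step 2: Sum ranks within each group.
R_1 = 35 (n_1 = 4)
R_2 = 20 (n_2 = 3)
R_3 = 48.5 (n_3 = 5)
R_4 = 16.5 (n_4 = 3)
Step 3: H = 12/(N(N+1)) * sum(R_i^2/n_i) - 3(N+1)
     = 12/(15*16) * (35^2/4 + 20^2/3 + 48.5^2/5 + 16.5^2/3) - 3*16
     = 0.050000 * 1000.78 - 48
     = 2.039167.
Step 4: Ties present; correction factor C = 1 - 6/(15^3 - 15) = 0.998214. Corrected H = 2.039167 / 0.998214 = 2.042815.
Step 5: Under H0, H ~ chi^2(3); p-value = 0.563568.
Step 6: alpha = 0.05. fail to reject H0.

H = 2.0428, df = 3, p = 0.563568, fail to reject H0.


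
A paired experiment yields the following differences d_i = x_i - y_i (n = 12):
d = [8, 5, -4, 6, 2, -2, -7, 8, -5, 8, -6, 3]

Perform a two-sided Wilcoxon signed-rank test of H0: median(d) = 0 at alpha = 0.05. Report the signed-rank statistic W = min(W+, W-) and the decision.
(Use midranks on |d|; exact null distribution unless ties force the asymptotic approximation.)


Step 1: Drop any zero differences (none here) and take |d_i|.
|d| = [8, 5, 4, 6, 2, 2, 7, 8, 5, 8, 6, 3]
Step 2: Midrank |d_i| (ties get averaged ranks).
ranks: |8|->11, |5|->5.5, |4|->4, |6|->7.5, |2|->1.5, |2|->1.5, |7|->9, |8|->11, |5|->5.5, |8|->11, |6|->7.5, |3|->3
Step 3: Attach original signs; sum ranks with positive sign and with negative sign.
W+ = 11 + 5.5 + 7.5 + 1.5 + 11 + 11 + 3 = 50.5
W- = 4 + 1.5 + 9 + 5.5 + 7.5 = 27.5
(Check: W+ + W- = 78 should equal n(n+1)/2 = 78.)
Step 4: Test statistic W = min(W+, W-) = 27.5.
Step 5: Ties in |d|, so use the tie-corrected normal approximation.
        E[W] = n(n+1)/4 = 12*13/4 = 39.
        Tie groups: |d|=2 (t=2), |d|=5 (t=2), |d|=6 (t=2), |d|=8 (t=3); sum(t^3 - t) = 42.
        Var[W] = n(n+1)(2n+1)/24 - sum(t^3-t)/48 = 3900/24 - 42/48 = 161.625.
        z = (W - E[W]) / sqrt(Var[W]) = (27.5 - 39) / 12.7132 = -0.9046.
        Two-sided p = 2*Phi(z) = 0.365692.
Step 6: alpha = 0.05. fail to reject H0.

W+ = 50.5, W- = 27.5, W = min = 27.5, p = 0.365692, fail to reject H0.


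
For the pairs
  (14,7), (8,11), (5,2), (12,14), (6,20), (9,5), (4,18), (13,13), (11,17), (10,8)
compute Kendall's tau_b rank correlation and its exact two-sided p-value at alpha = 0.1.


Step 1: Enumerate the 45 unordered pairs (i,j) with i<j and classify each by sign(x_j-x_i) * sign(y_j-y_i).
  (1,2):dx=-6,dy=+4->D; (1,3):dx=-9,dy=-5->C; (1,4):dx=-2,dy=+7->D; (1,5):dx=-8,dy=+13->D
  (1,6):dx=-5,dy=-2->C; (1,7):dx=-10,dy=+11->D; (1,8):dx=-1,dy=+6->D; (1,9):dx=-3,dy=+10->D
  (1,10):dx=-4,dy=+1->D; (2,3):dx=-3,dy=-9->C; (2,4):dx=+4,dy=+3->C; (2,5):dx=-2,dy=+9->D
  (2,6):dx=+1,dy=-6->D; (2,7):dx=-4,dy=+7->D; (2,8):dx=+5,dy=+2->C; (2,9):dx=+3,dy=+6->C
  (2,10):dx=+2,dy=-3->D; (3,4):dx=+7,dy=+12->C; (3,5):dx=+1,dy=+18->C; (3,6):dx=+4,dy=+3->C
  (3,7):dx=-1,dy=+16->D; (3,8):dx=+8,dy=+11->C; (3,9):dx=+6,dy=+15->C; (3,10):dx=+5,dy=+6->C
  (4,5):dx=-6,dy=+6->D; (4,6):dx=-3,dy=-9->C; (4,7):dx=-8,dy=+4->D; (4,8):dx=+1,dy=-1->D
  (4,9):dx=-1,dy=+3->D; (4,10):dx=-2,dy=-6->C; (5,6):dx=+3,dy=-15->D; (5,7):dx=-2,dy=-2->C
  (5,8):dx=+7,dy=-7->D; (5,9):dx=+5,dy=-3->D; (5,10):dx=+4,dy=-12->D; (6,7):dx=-5,dy=+13->D
  (6,8):dx=+4,dy=+8->C; (6,9):dx=+2,dy=+12->C; (6,10):dx=+1,dy=+3->C; (7,8):dx=+9,dy=-5->D
  (7,9):dx=+7,dy=-1->D; (7,10):dx=+6,dy=-10->D; (8,9):dx=-2,dy=+4->D; (8,10):dx=-3,dy=-5->C
  (9,10):dx=-1,dy=-9->C
Step 2: C = 20, D = 25, total pairs = 45.
Step 3: tau = (C - D)/(n(n-1)/2) = (20 - 25)/45 = -0.111111.
Step 4: Exact two-sided p-value (enumerate n! = 3628800 permutations of y under H0): p = 0.727490.
Step 5: alpha = 0.1. fail to reject H0.

tau_b = -0.1111 (C=20, D=25), p = 0.727490, fail to reject H0.


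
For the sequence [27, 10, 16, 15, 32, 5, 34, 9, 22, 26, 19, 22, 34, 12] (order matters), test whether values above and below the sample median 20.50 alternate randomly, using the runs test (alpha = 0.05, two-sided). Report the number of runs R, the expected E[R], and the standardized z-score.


Step 1: Compute median = 20.50; label A = above, B = below.
Labels in order: ABBBABABAABAAB  (n_A = 7, n_B = 7)
Step 2: Count runs R = 10.
Step 3: Under H0 (random ordering), E[R] = 2*n_A*n_B/(n_A+n_B) + 1 = 2*7*7/14 + 1 = 8.0000.
        Var[R] = 2*n_A*n_B*(2*n_A*n_B - n_A - n_B) / ((n_A+n_B)^2 * (n_A+n_B-1)) = 8232/2548 = 3.2308.
        SD[R] = 1.7974.
Step 4: Continuity-corrected z = (R - 0.5 - E[R]) / SD[R] = (10 - 0.5 - 8.0000) / 1.7974 = 0.8345.
Step 5: Two-sided p-value via normal approximation = 2*(1 - Phi(|z|)) = 0.403986.
Step 6: alpha = 0.05. fail to reject H0.

R = 10, z = 0.8345, p = 0.403986, fail to reject H0.


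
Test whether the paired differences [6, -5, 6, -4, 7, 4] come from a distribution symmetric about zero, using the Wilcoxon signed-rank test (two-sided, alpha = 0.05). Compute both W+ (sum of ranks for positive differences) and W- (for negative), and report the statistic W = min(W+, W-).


Step 1: Drop any zero differences (none here) and take |d_i|.
|d| = [6, 5, 6, 4, 7, 4]
Step 2: Midrank |d_i| (ties get averaged ranks).
ranks: |6|->4.5, |5|->3, |6|->4.5, |4|->1.5, |7|->6, |4|->1.5
Step 3: Attach original signs; sum ranks with positive sign and with negative sign.
W+ = 4.5 + 4.5 + 6 + 1.5 = 16.5
W- = 3 + 1.5 = 4.5
(Check: W+ + W- = 21 should equal n(n+1)/2 = 21.)
Step 4: Test statistic W = min(W+, W-) = 4.5.
Step 5: Ties in |d|, so use the tie-corrected normal approximation.
        E[W] = n(n+1)/4 = 6*7/4 = 10.5.
        Tie groups: |d|=4 (t=2), |d|=6 (t=2); sum(t^3 - t) = 12.
        Var[W] = n(n+1)(2n+1)/24 - sum(t^3-t)/48 = 546/24 - 12/48 = 22.5.
        z = (W - E[W]) / sqrt(Var[W]) = (4.5 - 10.5) / 4.7434 = -1.2649.
        Two-sided p = 2*Phi(z) = 0.205903.
Step 6: alpha = 0.05. fail to reject H0.

W+ = 16.5, W- = 4.5, W = min = 4.5, p = 0.205903, fail to reject H0.


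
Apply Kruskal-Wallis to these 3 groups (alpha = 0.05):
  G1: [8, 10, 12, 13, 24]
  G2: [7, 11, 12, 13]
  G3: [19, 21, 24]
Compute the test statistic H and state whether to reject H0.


Step 1: Combine all N = 12 observations and assign midranks.
sorted (value, group, rank): (7,G2,1), (8,G1,2), (10,G1,3), (11,G2,4), (12,G1,5.5), (12,G2,5.5), (13,G1,7.5), (13,G2,7.5), (19,G3,9), (21,G3,10), (24,G1,11.5), (24,G3,11.5)
Step 2: Sum ranks within each group.
R_1 = 29.5 (n_1 = 5)
R_2 = 18 (n_2 = 4)
R_3 = 30.5 (n_3 = 3)
Step 3: H = 12/(N(N+1)) * sum(R_i^2/n_i) - 3(N+1)
     = 12/(12*13) * (29.5^2/5 + 18^2/4 + 30.5^2/3) - 3*13
     = 0.076923 * 565.133 - 39
     = 4.471795.
Step 4: Ties present; correction factor C = 1 - 18/(12^3 - 12) = 0.989510. Corrected H = 4.471795 / 0.989510 = 4.519199.
Step 5: Under H0, H ~ chi^2(2); p-value = 0.104392.
Step 6: alpha = 0.05. fail to reject H0.

H = 4.5192, df = 2, p = 0.104392, fail to reject H0.


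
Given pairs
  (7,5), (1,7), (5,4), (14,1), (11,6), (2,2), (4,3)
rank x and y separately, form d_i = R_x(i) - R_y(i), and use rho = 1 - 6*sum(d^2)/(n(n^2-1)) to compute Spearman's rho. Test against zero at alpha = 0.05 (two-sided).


Step 1: Rank x and y separately (midranks; no ties here).
rank(x): 7->5, 1->1, 5->4, 14->7, 11->6, 2->2, 4->3
rank(y): 5->5, 7->7, 4->4, 1->1, 6->6, 2->2, 3->3
Step 2: d_i = R_x(i) - R_y(i); compute d_i^2.
  (5-5)^2=0, (1-7)^2=36, (4-4)^2=0, (7-1)^2=36, (6-6)^2=0, (2-2)^2=0, (3-3)^2=0
sum(d^2) = 72.
Step 3: rho = 1 - 6*72 / (7*(7^2 - 1)) = 1 - 432/336 = -0.285714.
Step 4: Under H0, t = rho * sqrt((n-2)/(1-rho^2)) = -0.6667 ~ t(5).
Step 5: Two-sided p-value from the t-distribution with 5 df = 0.534509.
Step 6: alpha = 0.05. fail to reject H0.

rho = -0.2857, p = 0.534509, fail to reject H0 at alpha = 0.05.


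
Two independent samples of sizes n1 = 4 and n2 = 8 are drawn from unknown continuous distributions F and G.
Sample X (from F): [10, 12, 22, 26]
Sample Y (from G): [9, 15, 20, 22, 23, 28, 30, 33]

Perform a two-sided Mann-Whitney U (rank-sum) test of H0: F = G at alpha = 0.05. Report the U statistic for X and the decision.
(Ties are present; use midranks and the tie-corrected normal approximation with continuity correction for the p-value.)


Step 1: Combine and sort all 12 observations; assign midranks.
sorted (value, group): (9,Y), (10,X), (12,X), (15,Y), (20,Y), (22,X), (22,Y), (23,Y), (26,X), (28,Y), (30,Y), (33,Y)
ranks: 9->1, 10->2, 12->3, 15->4, 20->5, 22->6.5, 22->6.5, 23->8, 26->9, 28->10, 30->11, 33->12
Step 2: Rank sum for X: R1 = 2 + 3 + 6.5 + 9 = 20.5.
Step 3: U_X = R1 - n1(n1+1)/2 = 20.5 - 4*5/2 = 20.5 - 10 = 10.5.
       U_Y = n1*n2 - U_X = 32 - 10.5 = 21.5.
Step 4: Ties are present, so use the tie-corrected normal approximation (with continuity correction) for the p-value.
Step 5: p-value = 0.394938; compare to alpha = 0.05. fail to reject H0.

U_X = 10.5, p = 0.394938, fail to reject H0 at alpha = 0.05.


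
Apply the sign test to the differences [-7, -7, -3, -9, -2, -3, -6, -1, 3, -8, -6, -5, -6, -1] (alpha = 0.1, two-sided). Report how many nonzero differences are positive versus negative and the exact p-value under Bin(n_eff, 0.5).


Step 1: Discard zero differences. Original n = 14; n_eff = number of nonzero differences = 14.
Nonzero differences (with sign): -7, -7, -3, -9, -2, -3, -6, -1, +3, -8, -6, -5, -6, -1
Step 2: Count signs: positive = 1, negative = 13.
Step 3: Under H0: P(positive) = 0.5, so the number of positives S ~ Bin(14, 0.5).
Step 4: Two-sided exact p-value = sum of Bin(14,0.5) probabilities at or below the observed probability = 0.001831.
Step 5: alpha = 0.1. reject H0.

n_eff = 14, pos = 1, neg = 13, p = 0.001831, reject H0.


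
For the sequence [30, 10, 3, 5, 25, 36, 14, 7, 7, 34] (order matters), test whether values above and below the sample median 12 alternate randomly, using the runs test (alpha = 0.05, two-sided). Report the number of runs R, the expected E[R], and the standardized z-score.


Step 1: Compute median = 12; label A = above, B = below.
Labels in order: ABBBAAABBA  (n_A = 5, n_B = 5)
Step 2: Count runs R = 5.
Step 3: Under H0 (random ordering), E[R] = 2*n_A*n_B/(n_A+n_B) + 1 = 2*5*5/10 + 1 = 6.0000.
        Var[R] = 2*n_A*n_B*(2*n_A*n_B - n_A - n_B) / ((n_A+n_B)^2 * (n_A+n_B-1)) = 2000/900 = 2.2222.
        SD[R] = 1.4907.
Step 4: Continuity-corrected z = (R + 0.5 - E[R]) / SD[R] = (5 + 0.5 - 6.0000) / 1.4907 = -0.3354.
Step 5: Two-sided p-value via normal approximation = 2*(1 - Phi(|z|)) = 0.737316.
Step 6: alpha = 0.05. fail to reject H0.

R = 5, z = -0.3354, p = 0.737316, fail to reject H0.


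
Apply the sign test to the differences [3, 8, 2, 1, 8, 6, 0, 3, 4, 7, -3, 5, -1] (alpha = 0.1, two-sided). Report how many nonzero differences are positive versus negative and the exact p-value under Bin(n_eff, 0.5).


Step 1: Discard zero differences. Original n = 13; n_eff = number of nonzero differences = 12.
Nonzero differences (with sign): +3, +8, +2, +1, +8, +6, +3, +4, +7, -3, +5, -1
Step 2: Count signs: positive = 10, negative = 2.
Step 3: Under H0: P(positive) = 0.5, so the number of positives S ~ Bin(12, 0.5).
Step 4: Two-sided exact p-value = sum of Bin(12,0.5) probabilities at or below the observed probability = 0.038574.
Step 5: alpha = 0.1. reject H0.

n_eff = 12, pos = 10, neg = 2, p = 0.038574, reject H0.


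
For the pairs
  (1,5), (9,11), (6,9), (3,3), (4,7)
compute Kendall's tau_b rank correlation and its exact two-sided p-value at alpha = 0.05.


Step 1: Enumerate the 10 unordered pairs (i,j) with i<j and classify each by sign(x_j-x_i) * sign(y_j-y_i).
  (1,2):dx=+8,dy=+6->C; (1,3):dx=+5,dy=+4->C; (1,4):dx=+2,dy=-2->D; (1,5):dx=+3,dy=+2->C
  (2,3):dx=-3,dy=-2->C; (2,4):dx=-6,dy=-8->C; (2,5):dx=-5,dy=-4->C; (3,4):dx=-3,dy=-6->C
  (3,5):dx=-2,dy=-2->C; (4,5):dx=+1,dy=+4->C
Step 2: C = 9, D = 1, total pairs = 10.
Step 3: tau = (C - D)/(n(n-1)/2) = (9 - 1)/10 = 0.800000.
Step 4: Exact two-sided p-value (enumerate n! = 120 permutations of y under H0): p = 0.083333.
Step 5: alpha = 0.05. fail to reject H0.

tau_b = 0.8000 (C=9, D=1), p = 0.083333, fail to reject H0.


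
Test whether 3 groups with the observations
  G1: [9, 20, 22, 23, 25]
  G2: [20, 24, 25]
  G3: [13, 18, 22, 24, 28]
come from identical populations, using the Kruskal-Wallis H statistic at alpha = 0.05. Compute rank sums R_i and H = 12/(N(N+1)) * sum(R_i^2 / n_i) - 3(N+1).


Step 1: Combine all N = 13 observations and assign midranks.
sorted (value, group, rank): (9,G1,1), (13,G3,2), (18,G3,3), (20,G1,4.5), (20,G2,4.5), (22,G1,6.5), (22,G3,6.5), (23,G1,8), (24,G2,9.5), (24,G3,9.5), (25,G1,11.5), (25,G2,11.5), (28,G3,13)
Step 2: Sum ranks within each group.
R_1 = 31.5 (n_1 = 5)
R_2 = 25.5 (n_2 = 3)
R_3 = 34 (n_3 = 5)
Step 3: H = 12/(N(N+1)) * sum(R_i^2/n_i) - 3(N+1)
     = 12/(13*14) * (31.5^2/5 + 25.5^2/3 + 34^2/5) - 3*14
     = 0.065934 * 646.4 - 42
     = 0.619780.
Step 4: Ties present; correction factor C = 1 - 24/(13^3 - 13) = 0.989011. Corrected H = 0.619780 / 0.989011 = 0.626667.
Step 5: Under H0, H ~ chi^2(2); p-value = 0.731006.
Step 6: alpha = 0.05. fail to reject H0.

H = 0.6267, df = 2, p = 0.731006, fail to reject H0.


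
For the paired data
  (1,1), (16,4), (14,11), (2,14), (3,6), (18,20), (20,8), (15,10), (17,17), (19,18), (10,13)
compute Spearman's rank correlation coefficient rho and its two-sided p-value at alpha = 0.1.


Step 1: Rank x and y separately (midranks; no ties here).
rank(x): 1->1, 16->7, 14->5, 2->2, 3->3, 18->9, 20->11, 15->6, 17->8, 19->10, 10->4
rank(y): 1->1, 4->2, 11->6, 14->8, 6->3, 20->11, 8->4, 10->5, 17->9, 18->10, 13->7
Step 2: d_i = R_x(i) - R_y(i); compute d_i^2.
  (1-1)^2=0, (7-2)^2=25, (5-6)^2=1, (2-8)^2=36, (3-3)^2=0, (9-11)^2=4, (11-4)^2=49, (6-5)^2=1, (8-9)^2=1, (10-10)^2=0, (4-7)^2=9
sum(d^2) = 126.
Step 3: rho = 1 - 6*126 / (11*(11^2 - 1)) = 1 - 756/1320 = 0.427273.
Step 4: Under H0, t = rho * sqrt((n-2)/(1-rho^2)) = 1.4177 ~ t(9).
Step 5: Two-sided p-value from the t-distribution with 9 df = 0.189944.
Step 6: alpha = 0.1. fail to reject H0.

rho = 0.4273, p = 0.189944, fail to reject H0 at alpha = 0.1.


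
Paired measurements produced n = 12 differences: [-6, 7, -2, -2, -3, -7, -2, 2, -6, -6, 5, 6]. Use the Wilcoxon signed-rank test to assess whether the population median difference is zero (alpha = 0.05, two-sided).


Step 1: Drop any zero differences (none here) and take |d_i|.
|d| = [6, 7, 2, 2, 3, 7, 2, 2, 6, 6, 5, 6]
Step 2: Midrank |d_i| (ties get averaged ranks).
ranks: |6|->8.5, |7|->11.5, |2|->2.5, |2|->2.5, |3|->5, |7|->11.5, |2|->2.5, |2|->2.5, |6|->8.5, |6|->8.5, |5|->6, |6|->8.5
Step 3: Attach original signs; sum ranks with positive sign and with negative sign.
W+ = 11.5 + 2.5 + 6 + 8.5 = 28.5
W- = 8.5 + 2.5 + 2.5 + 5 + 11.5 + 2.5 + 8.5 + 8.5 = 49.5
(Check: W+ + W- = 78 should equal n(n+1)/2 = 78.)
Step 4: Test statistic W = min(W+, W-) = 28.5.
Step 5: Ties in |d|, so use the tie-corrected normal approximation.
        E[W] = n(n+1)/4 = 12*13/4 = 39.
        Tie groups: |d|=2 (t=4), |d|=6 (t=4), |d|=7 (t=2); sum(t^3 - t) = 126.
        Var[W] = n(n+1)(2n+1)/24 - sum(t^3-t)/48 = 3900/24 - 126/48 = 159.875.
        z = (W - E[W]) / sqrt(Var[W]) = (28.5 - 39) / 12.6442 = -0.8304.
        Two-sided p = 2*Phi(z) = 0.406300.
Step 6: alpha = 0.05. fail to reject H0.

W+ = 28.5, W- = 49.5, W = min = 28.5, p = 0.406300, fail to reject H0.


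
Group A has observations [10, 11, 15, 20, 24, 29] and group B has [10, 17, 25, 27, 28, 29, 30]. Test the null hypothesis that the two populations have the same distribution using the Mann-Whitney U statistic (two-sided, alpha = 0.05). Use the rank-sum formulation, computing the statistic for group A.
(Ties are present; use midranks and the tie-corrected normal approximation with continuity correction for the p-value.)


Step 1: Combine and sort all 13 observations; assign midranks.
sorted (value, group): (10,X), (10,Y), (11,X), (15,X), (17,Y), (20,X), (24,X), (25,Y), (27,Y), (28,Y), (29,X), (29,Y), (30,Y)
ranks: 10->1.5, 10->1.5, 11->3, 15->4, 17->5, 20->6, 24->7, 25->8, 27->9, 28->10, 29->11.5, 29->11.5, 30->13
Step 2: Rank sum for X: R1 = 1.5 + 3 + 4 + 6 + 7 + 11.5 = 33.
Step 3: U_X = R1 - n1(n1+1)/2 = 33 - 6*7/2 = 33 - 21 = 12.
       U_Y = n1*n2 - U_X = 42 - 12 = 30.
Step 4: Ties are present, so use the tie-corrected normal approximation (with continuity correction) for the p-value.
Step 5: p-value = 0.223363; compare to alpha = 0.05. fail to reject H0.

U_X = 12, p = 0.223363, fail to reject H0 at alpha = 0.05.


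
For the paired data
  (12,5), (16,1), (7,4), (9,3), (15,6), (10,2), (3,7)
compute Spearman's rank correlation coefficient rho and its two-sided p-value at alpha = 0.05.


Step 1: Rank x and y separately (midranks; no ties here).
rank(x): 12->5, 16->7, 7->2, 9->3, 15->6, 10->4, 3->1
rank(y): 5->5, 1->1, 4->4, 3->3, 6->6, 2->2, 7->7
Step 2: d_i = R_x(i) - R_y(i); compute d_i^2.
  (5-5)^2=0, (7-1)^2=36, (2-4)^2=4, (3-3)^2=0, (6-6)^2=0, (4-2)^2=4, (1-7)^2=36
sum(d^2) = 80.
Step 3: rho = 1 - 6*80 / (7*(7^2 - 1)) = 1 - 480/336 = -0.428571.
Step 4: Under H0, t = rho * sqrt((n-2)/(1-rho^2)) = -1.0607 ~ t(5).
Step 5: Two-sided p-value from the t-distribution with 5 df = 0.337368.
Step 6: alpha = 0.05. fail to reject H0.

rho = -0.4286, p = 0.337368, fail to reject H0 at alpha = 0.05.


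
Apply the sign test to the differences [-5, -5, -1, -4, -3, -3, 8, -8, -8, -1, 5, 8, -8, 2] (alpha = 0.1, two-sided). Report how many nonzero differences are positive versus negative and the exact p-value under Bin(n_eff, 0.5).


Step 1: Discard zero differences. Original n = 14; n_eff = number of nonzero differences = 14.
Nonzero differences (with sign): -5, -5, -1, -4, -3, -3, +8, -8, -8, -1, +5, +8, -8, +2
Step 2: Count signs: positive = 4, negative = 10.
Step 3: Under H0: P(positive) = 0.5, so the number of positives S ~ Bin(14, 0.5).
Step 4: Two-sided exact p-value = sum of Bin(14,0.5) probabilities at or below the observed probability = 0.179565.
Step 5: alpha = 0.1. fail to reject H0.

n_eff = 14, pos = 4, neg = 10, p = 0.179565, fail to reject H0.


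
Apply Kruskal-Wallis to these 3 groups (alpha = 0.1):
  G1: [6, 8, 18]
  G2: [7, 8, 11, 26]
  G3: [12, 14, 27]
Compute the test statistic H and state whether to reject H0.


Step 1: Combine all N = 10 observations and assign midranks.
sorted (value, group, rank): (6,G1,1), (7,G2,2), (8,G1,3.5), (8,G2,3.5), (11,G2,5), (12,G3,6), (14,G3,7), (18,G1,8), (26,G2,9), (27,G3,10)
Step 2: Sum ranks within each group.
R_1 = 12.5 (n_1 = 3)
R_2 = 19.5 (n_2 = 4)
R_3 = 23 (n_3 = 3)
Step 3: H = 12/(N(N+1)) * sum(R_i^2/n_i) - 3(N+1)
     = 12/(10*11) * (12.5^2/3 + 19.5^2/4 + 23^2/3) - 3*11
     = 0.109091 * 323.479 - 33
     = 2.288636.
Step 4: Ties present; correction factor C = 1 - 6/(10^3 - 10) = 0.993939. Corrected H = 2.288636 / 0.993939 = 2.302591.
Step 5: Under H0, H ~ chi^2(2); p-value = 0.316227.
Step 6: alpha = 0.1. fail to reject H0.

H = 2.3026, df = 2, p = 0.316227, fail to reject H0.


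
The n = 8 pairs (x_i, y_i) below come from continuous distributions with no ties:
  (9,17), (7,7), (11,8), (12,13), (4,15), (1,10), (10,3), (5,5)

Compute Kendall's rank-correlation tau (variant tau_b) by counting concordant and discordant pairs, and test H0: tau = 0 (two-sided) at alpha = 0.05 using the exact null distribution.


Step 1: Enumerate the 28 unordered pairs (i,j) with i<j and classify each by sign(x_j-x_i) * sign(y_j-y_i).
  (1,2):dx=-2,dy=-10->C; (1,3):dx=+2,dy=-9->D; (1,4):dx=+3,dy=-4->D; (1,5):dx=-5,dy=-2->C
  (1,6):dx=-8,dy=-7->C; (1,7):dx=+1,dy=-14->D; (1,8):dx=-4,dy=-12->C; (2,3):dx=+4,dy=+1->C
  (2,4):dx=+5,dy=+6->C; (2,5):dx=-3,dy=+8->D; (2,6):dx=-6,dy=+3->D; (2,7):dx=+3,dy=-4->D
  (2,8):dx=-2,dy=-2->C; (3,4):dx=+1,dy=+5->C; (3,5):dx=-7,dy=+7->D; (3,6):dx=-10,dy=+2->D
  (3,7):dx=-1,dy=-5->C; (3,8):dx=-6,dy=-3->C; (4,5):dx=-8,dy=+2->D; (4,6):dx=-11,dy=-3->C
  (4,7):dx=-2,dy=-10->C; (4,8):dx=-7,dy=-8->C; (5,6):dx=-3,dy=-5->C; (5,7):dx=+6,dy=-12->D
  (5,8):dx=+1,dy=-10->D; (6,7):dx=+9,dy=-7->D; (6,8):dx=+4,dy=-5->D; (7,8):dx=-5,dy=+2->D
Step 2: C = 14, D = 14, total pairs = 28.
Step 3: tau = (C - D)/(n(n-1)/2) = (14 - 14)/28 = 0.000000.
Step 4: Exact two-sided p-value (enumerate n! = 40320 permutations of y under H0): p = 1.000000.
Step 5: alpha = 0.05. fail to reject H0.

tau_b = 0.0000 (C=14, D=14), p = 1.000000, fail to reject H0.


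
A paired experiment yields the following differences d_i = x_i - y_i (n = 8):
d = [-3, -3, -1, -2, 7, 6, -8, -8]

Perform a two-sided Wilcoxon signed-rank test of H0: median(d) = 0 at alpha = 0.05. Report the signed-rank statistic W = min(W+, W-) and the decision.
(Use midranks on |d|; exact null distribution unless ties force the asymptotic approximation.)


Step 1: Drop any zero differences (none here) and take |d_i|.
|d| = [3, 3, 1, 2, 7, 6, 8, 8]
Step 2: Midrank |d_i| (ties get averaged ranks).
ranks: |3|->3.5, |3|->3.5, |1|->1, |2|->2, |7|->6, |6|->5, |8|->7.5, |8|->7.5
Step 3: Attach original signs; sum ranks with positive sign and with negative sign.
W+ = 6 + 5 = 11
W- = 3.5 + 3.5 + 1 + 2 + 7.5 + 7.5 = 25
(Check: W+ + W- = 36 should equal n(n+1)/2 = 36.)
Step 4: Test statistic W = min(W+, W-) = 11.
Step 5: Ties in |d|, so use the tie-corrected normal approximation.
        E[W] = n(n+1)/4 = 8*9/4 = 18.
        Tie groups: |d|=3 (t=2), |d|=8 (t=2); sum(t^3 - t) = 12.
        Var[W] = n(n+1)(2n+1)/24 - sum(t^3-t)/48 = 1224/24 - 12/48 = 50.75.
        z = (W - E[W]) / sqrt(Var[W]) = (11 - 18) / 7.1239 = -0.9826.
        Two-sided p = 2*Phi(z) = 0.325801.
Step 6: alpha = 0.05. fail to reject H0.

W+ = 11, W- = 25, W = min = 11, p = 0.325801, fail to reject H0.


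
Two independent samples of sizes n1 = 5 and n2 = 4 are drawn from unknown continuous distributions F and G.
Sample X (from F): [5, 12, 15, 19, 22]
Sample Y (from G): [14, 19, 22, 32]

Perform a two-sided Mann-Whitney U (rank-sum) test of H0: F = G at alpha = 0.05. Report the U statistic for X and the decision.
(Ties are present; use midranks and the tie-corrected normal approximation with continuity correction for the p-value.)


Step 1: Combine and sort all 9 observations; assign midranks.
sorted (value, group): (5,X), (12,X), (14,Y), (15,X), (19,X), (19,Y), (22,X), (22,Y), (32,Y)
ranks: 5->1, 12->2, 14->3, 15->4, 19->5.5, 19->5.5, 22->7.5, 22->7.5, 32->9
Step 2: Rank sum for X: R1 = 1 + 2 + 4 + 5.5 + 7.5 = 20.
Step 3: U_X = R1 - n1(n1+1)/2 = 20 - 5*6/2 = 20 - 15 = 5.
       U_Y = n1*n2 - U_X = 20 - 5 = 15.
Step 4: Ties are present, so use the tie-corrected normal approximation (with continuity correction) for the p-value.
Step 5: p-value = 0.266322; compare to alpha = 0.05. fail to reject H0.

U_X = 5, p = 0.266322, fail to reject H0 at alpha = 0.05.


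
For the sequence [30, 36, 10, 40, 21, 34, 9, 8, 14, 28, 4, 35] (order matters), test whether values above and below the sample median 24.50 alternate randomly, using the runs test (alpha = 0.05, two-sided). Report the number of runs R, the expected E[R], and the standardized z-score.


Step 1: Compute median = 24.50; label A = above, B = below.
Labels in order: AABABABBBABA  (n_A = 6, n_B = 6)
Step 2: Count runs R = 9.
Step 3: Under H0 (random ordering), E[R] = 2*n_A*n_B/(n_A+n_B) + 1 = 2*6*6/12 + 1 = 7.0000.
        Var[R] = 2*n_A*n_B*(2*n_A*n_B - n_A - n_B) / ((n_A+n_B)^2 * (n_A+n_B-1)) = 4320/1584 = 2.7273.
        SD[R] = 1.6514.
Step 4: Continuity-corrected z = (R - 0.5 - E[R]) / SD[R] = (9 - 0.5 - 7.0000) / 1.6514 = 0.9083.
Step 5: Two-sided p-value via normal approximation = 2*(1 - Phi(|z|)) = 0.363722.
Step 6: alpha = 0.05. fail to reject H0.

R = 9, z = 0.9083, p = 0.363722, fail to reject H0.


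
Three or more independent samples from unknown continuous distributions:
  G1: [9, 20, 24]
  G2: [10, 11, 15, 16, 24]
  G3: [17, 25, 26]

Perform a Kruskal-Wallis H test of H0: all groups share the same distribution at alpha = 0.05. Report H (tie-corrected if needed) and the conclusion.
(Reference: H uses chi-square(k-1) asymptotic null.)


Step 1: Combine all N = 11 observations and assign midranks.
sorted (value, group, rank): (9,G1,1), (10,G2,2), (11,G2,3), (15,G2,4), (16,G2,5), (17,G3,6), (20,G1,7), (24,G1,8.5), (24,G2,8.5), (25,G3,10), (26,G3,11)
Step 2: Sum ranks within each group.
R_1 = 16.5 (n_1 = 3)
R_2 = 22.5 (n_2 = 5)
R_3 = 27 (n_3 = 3)
Step 3: H = 12/(N(N+1)) * sum(R_i^2/n_i) - 3(N+1)
     = 12/(11*12) * (16.5^2/3 + 22.5^2/5 + 27^2/3) - 3*12
     = 0.090909 * 435 - 36
     = 3.545455.
Step 4: Ties present; correction factor C = 1 - 6/(11^3 - 11) = 0.995455. Corrected H = 3.545455 / 0.995455 = 3.561644.
Step 5: Under H0, H ~ chi^2(2); p-value = 0.168500.
Step 6: alpha = 0.05. fail to reject H0.

H = 3.5616, df = 2, p = 0.168500, fail to reject H0.
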